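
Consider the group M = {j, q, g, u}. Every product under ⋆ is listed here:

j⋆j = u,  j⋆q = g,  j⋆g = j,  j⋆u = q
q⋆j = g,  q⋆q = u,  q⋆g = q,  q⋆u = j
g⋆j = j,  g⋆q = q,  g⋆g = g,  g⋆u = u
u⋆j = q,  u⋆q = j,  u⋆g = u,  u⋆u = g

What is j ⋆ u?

Read row j, column u: j ⋆ u = q.
(Structurally, M here is isomorphic to the cyclic group Z_4.)

q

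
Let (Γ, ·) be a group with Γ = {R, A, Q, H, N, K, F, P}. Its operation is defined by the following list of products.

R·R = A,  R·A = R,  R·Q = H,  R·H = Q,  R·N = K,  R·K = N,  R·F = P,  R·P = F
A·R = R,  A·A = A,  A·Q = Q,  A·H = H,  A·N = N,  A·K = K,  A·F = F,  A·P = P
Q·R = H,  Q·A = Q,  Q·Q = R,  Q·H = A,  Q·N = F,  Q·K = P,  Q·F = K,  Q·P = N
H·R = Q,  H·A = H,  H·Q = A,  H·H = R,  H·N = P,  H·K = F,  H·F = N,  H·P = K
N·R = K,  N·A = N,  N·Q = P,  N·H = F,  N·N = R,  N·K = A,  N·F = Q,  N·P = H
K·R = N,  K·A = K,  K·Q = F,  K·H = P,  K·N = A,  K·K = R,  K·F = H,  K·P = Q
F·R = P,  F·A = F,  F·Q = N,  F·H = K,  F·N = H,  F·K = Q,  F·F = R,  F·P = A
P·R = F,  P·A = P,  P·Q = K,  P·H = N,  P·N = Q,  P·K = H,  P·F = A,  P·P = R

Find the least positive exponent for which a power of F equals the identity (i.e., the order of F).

4

The identity element is A (its row matches the header).
F^1 = F
F^2 = F·F = R
F^3 = R·F = P
F^4 = P·F = A
The first power of F equal to the identity is F^4, so ord(F) = 4.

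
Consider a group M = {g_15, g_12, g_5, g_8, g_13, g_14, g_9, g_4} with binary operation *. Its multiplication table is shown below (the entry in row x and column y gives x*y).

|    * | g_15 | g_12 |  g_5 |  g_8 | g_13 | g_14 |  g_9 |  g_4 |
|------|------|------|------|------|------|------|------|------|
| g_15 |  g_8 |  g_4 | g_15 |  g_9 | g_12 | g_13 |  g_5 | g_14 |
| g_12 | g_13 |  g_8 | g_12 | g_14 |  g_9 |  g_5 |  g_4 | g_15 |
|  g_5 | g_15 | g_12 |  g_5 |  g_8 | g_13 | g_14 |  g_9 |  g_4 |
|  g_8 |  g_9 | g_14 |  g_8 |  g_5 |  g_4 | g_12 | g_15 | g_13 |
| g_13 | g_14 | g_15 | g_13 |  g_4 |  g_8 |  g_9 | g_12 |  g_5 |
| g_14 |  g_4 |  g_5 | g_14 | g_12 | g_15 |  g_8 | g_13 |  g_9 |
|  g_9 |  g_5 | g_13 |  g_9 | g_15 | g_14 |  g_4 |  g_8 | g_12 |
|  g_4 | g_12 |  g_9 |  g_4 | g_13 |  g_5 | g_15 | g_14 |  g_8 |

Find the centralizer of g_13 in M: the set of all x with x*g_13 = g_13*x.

Compare row g_13 with column g_13 entry by entry.
g_8*g_13 = g_4 = g_13*g_8, so g_8 commutes with g_13.
g_14*g_13 = g_15 but g_13*g_14 = g_9, so g_14 does not.
Collecting the elements that commute with g_13: C(g_13) = {g_13, g_4, g_5, g_8}.

{g_13, g_4, g_5, g_8}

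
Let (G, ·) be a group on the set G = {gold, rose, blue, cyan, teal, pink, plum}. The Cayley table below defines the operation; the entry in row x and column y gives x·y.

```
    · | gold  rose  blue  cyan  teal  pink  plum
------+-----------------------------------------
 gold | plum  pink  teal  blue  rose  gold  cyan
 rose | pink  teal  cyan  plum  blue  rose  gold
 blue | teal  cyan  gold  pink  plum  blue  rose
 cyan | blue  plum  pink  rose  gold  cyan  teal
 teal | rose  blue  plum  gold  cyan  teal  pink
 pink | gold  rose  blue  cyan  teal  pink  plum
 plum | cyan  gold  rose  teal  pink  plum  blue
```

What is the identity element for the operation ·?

The identity e satisfies e·x = x for all x, so its row in the table reproduces the column headers.
Row pink reads: gold, rose, blue, cyan, teal, pink, plum — exactly the header order. So pink is the identity.

pink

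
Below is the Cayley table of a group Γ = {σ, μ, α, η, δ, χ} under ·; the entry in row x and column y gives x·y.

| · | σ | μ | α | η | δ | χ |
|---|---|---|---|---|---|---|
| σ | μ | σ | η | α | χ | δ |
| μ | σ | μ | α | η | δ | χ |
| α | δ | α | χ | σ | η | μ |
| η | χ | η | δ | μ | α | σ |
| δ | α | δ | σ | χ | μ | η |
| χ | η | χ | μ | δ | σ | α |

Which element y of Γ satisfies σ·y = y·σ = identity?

First locate the identity: row μ matches the header, so μ is the identity.
Scan row σ for μ: σ·σ = μ. Hence σ^(-1) = σ.

σ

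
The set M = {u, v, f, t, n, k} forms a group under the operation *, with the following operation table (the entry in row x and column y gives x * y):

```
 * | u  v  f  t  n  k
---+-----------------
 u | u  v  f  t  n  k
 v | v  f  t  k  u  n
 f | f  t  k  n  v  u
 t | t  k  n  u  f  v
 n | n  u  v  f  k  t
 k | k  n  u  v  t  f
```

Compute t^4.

u

t^1 = t
t^2 = t * t = u
t^3 = u * t = t
t^4 = t * t = u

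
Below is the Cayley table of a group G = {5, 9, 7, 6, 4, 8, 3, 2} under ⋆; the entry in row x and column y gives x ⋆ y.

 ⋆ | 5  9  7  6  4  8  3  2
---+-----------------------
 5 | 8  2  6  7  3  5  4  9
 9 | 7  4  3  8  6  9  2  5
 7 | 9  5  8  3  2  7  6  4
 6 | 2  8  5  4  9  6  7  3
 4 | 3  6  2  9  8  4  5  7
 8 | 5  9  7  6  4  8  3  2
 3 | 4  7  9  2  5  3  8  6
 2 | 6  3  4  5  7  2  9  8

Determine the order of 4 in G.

2

The identity element is 8 (its row matches the header).
4^1 = 4
4^2 = 4 ⋆ 4 = 8
The first power of 4 equal to the identity is 4^2, so ord(4) = 2.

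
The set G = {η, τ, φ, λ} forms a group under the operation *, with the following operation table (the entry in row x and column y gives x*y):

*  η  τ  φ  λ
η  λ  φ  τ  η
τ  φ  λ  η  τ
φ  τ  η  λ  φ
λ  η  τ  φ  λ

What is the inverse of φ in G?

φ

First locate the identity: row λ matches the header, so λ is the identity.
Scan row φ for λ: φ*φ = λ. Hence φ^(-1) = φ.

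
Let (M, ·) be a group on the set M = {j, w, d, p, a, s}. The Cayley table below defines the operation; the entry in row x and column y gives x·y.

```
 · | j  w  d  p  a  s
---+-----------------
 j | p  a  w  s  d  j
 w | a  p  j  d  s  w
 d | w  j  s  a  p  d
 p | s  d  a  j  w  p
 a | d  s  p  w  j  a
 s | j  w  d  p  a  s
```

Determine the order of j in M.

The identity element is s (its row matches the header).
j^1 = j
j^2 = j·j = p
j^3 = p·j = s
The first power of j equal to the identity is j^3, so ord(j) = 3.

3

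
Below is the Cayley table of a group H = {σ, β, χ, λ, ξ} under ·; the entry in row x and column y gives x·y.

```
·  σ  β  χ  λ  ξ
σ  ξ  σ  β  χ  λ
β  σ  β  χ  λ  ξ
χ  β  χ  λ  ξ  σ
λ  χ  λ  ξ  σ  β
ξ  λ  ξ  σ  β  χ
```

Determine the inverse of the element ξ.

λ

First locate the identity: row β matches the header, so β is the identity.
Scan row ξ for β: ξ·λ = β. Hence ξ^(-1) = λ.
(Structurally, H here is isomorphic to the cyclic group Z_5.)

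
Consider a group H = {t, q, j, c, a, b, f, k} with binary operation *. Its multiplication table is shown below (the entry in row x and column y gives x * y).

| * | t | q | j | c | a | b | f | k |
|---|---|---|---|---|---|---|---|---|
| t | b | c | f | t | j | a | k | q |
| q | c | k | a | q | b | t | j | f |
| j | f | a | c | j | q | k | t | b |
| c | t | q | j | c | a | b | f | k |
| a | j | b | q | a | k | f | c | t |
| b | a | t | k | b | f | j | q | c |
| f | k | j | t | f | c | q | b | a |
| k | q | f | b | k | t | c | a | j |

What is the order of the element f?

8

The identity element is c (its row matches the header).
f^1 = f
f^2 = f * f = b
f^3 = b * f = q
f^4 = q * f = j
f^5 = j * f = t
f^6 = t * f = k
f^7 = k * f = a
f^8 = a * f = c
The first power of f equal to the identity is f^8, so ord(f) = 8.
(Structurally, H here is isomorphic to the cyclic group Z_8.)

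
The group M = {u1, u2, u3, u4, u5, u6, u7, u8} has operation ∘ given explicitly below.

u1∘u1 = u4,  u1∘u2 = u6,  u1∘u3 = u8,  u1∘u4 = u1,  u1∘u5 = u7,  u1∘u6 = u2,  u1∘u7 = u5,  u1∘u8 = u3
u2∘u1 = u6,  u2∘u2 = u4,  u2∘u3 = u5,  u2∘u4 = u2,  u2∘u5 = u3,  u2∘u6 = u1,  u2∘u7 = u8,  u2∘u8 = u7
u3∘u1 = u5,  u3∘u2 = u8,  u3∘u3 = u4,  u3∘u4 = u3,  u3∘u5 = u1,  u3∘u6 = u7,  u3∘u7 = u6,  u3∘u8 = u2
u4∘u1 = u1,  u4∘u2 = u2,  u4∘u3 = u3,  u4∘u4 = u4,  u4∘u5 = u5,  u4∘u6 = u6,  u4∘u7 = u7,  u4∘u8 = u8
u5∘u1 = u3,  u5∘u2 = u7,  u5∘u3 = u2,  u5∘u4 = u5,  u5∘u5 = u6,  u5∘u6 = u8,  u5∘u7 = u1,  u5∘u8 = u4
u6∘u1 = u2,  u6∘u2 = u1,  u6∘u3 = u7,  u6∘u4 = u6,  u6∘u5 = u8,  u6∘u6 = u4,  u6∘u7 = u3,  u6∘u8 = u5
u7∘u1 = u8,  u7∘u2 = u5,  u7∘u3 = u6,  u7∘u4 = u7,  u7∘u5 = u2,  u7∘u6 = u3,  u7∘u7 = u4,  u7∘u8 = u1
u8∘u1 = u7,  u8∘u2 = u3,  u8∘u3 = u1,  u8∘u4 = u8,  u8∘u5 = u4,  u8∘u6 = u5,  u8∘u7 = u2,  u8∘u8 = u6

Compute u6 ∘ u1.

u2

Read row u6, column u1: u6 ∘ u1 = u2.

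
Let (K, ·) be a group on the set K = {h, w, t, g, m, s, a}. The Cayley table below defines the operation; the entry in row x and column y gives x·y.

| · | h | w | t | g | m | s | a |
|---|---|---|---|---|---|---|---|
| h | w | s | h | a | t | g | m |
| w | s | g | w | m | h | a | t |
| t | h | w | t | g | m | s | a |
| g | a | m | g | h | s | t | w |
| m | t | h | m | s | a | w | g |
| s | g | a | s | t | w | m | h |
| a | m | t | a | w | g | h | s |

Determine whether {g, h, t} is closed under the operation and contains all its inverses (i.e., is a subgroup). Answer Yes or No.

No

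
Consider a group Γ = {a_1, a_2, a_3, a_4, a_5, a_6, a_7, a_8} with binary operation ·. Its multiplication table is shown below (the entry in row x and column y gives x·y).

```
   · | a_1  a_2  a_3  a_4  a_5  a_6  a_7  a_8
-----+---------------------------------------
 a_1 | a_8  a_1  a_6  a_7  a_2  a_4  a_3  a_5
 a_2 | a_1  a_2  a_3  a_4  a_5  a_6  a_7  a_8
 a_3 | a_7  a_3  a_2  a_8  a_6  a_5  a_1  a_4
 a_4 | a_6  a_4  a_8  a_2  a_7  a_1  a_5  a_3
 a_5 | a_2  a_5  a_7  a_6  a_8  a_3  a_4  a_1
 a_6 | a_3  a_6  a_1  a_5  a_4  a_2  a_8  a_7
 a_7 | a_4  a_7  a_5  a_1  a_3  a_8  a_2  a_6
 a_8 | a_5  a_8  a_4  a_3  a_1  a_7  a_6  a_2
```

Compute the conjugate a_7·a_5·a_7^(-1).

The identity is a_2. In row a_7, the entry a_2 sits in column a_7, so a_7^(-1) = a_7.
a_7·a_5 = a_3
a_3·a_7 = a_1

a_1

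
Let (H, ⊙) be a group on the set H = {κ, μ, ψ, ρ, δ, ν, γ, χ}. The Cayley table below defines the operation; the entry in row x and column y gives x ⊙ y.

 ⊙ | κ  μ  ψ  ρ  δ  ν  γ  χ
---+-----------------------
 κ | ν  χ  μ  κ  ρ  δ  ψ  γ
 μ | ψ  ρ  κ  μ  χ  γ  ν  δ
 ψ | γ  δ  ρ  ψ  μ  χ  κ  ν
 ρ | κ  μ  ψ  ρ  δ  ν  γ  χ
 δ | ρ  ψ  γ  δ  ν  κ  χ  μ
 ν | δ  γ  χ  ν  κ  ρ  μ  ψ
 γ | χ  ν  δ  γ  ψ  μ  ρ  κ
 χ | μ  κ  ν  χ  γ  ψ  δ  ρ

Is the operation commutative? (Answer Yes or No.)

δ ⊙ γ = χ but γ ⊙ δ = ψ.
Since δ and γ do not commute, H is not abelian.

No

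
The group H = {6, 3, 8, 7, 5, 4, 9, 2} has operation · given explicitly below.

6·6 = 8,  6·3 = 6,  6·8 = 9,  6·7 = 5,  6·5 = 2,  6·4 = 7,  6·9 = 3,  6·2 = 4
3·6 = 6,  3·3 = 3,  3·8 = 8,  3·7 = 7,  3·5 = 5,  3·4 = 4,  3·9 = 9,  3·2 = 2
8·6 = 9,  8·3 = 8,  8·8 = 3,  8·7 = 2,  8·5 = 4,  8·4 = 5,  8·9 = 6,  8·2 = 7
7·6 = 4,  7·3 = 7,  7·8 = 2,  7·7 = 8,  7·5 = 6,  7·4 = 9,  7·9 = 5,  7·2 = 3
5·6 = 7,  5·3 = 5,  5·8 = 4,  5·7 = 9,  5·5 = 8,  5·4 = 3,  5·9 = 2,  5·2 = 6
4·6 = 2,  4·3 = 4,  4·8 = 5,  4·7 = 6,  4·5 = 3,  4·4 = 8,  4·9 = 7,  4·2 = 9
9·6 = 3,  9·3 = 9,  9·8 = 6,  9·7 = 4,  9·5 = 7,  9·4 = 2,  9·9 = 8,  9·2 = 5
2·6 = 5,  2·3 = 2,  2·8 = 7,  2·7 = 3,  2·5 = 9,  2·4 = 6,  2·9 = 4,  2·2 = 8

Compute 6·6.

Read row 6, column 6: 6·6 = 8.

8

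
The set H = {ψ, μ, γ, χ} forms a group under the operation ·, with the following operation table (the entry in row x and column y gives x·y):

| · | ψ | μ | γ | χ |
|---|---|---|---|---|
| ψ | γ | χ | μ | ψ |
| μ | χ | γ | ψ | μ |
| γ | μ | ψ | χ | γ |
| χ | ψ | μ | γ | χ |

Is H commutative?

Check whether the table is symmetric across its main diagonal.
Every entry (row x, col y) equals the entry (row y, col x), so H is abelian.

Yes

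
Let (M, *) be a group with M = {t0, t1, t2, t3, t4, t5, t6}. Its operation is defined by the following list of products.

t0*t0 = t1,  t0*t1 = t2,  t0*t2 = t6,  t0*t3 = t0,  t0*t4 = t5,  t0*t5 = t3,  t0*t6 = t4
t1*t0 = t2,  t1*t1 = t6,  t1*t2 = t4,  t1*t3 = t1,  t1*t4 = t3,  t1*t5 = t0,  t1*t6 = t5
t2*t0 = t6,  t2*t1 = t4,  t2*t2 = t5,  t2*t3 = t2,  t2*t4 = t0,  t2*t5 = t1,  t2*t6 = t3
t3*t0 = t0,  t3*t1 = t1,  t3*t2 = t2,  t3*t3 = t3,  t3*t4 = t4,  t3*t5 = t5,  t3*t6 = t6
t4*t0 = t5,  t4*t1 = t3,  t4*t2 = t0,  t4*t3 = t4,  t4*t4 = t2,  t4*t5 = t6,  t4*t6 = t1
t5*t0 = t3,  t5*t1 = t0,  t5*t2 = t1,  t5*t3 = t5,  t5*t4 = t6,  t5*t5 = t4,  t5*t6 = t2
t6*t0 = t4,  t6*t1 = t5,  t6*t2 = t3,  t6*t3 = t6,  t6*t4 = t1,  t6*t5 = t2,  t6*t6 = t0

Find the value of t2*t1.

Read row t2, column t1: t2*t1 = t4.

t4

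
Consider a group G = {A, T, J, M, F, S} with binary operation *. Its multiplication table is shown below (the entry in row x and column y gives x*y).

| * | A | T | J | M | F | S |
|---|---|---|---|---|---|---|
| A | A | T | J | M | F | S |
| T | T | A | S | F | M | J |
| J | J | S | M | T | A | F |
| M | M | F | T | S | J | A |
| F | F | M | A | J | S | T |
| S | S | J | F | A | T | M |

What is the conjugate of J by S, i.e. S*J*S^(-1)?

J

The identity is A. In row S, the entry A sits in column M, so S^(-1) = M.
S*J = F
F*M = J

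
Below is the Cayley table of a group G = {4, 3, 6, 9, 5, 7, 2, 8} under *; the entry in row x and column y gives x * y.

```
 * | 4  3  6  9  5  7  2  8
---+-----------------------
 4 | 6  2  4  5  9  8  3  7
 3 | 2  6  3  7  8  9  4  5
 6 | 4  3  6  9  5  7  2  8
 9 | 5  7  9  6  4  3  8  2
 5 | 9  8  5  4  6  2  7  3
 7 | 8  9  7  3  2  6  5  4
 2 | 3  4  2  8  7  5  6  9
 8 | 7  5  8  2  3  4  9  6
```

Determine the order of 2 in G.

The identity element is 6 (its row matches the header).
2^1 = 2
2^2 = 2 * 2 = 6
The first power of 2 equal to the identity is 2^2, so ord(2) = 2.

2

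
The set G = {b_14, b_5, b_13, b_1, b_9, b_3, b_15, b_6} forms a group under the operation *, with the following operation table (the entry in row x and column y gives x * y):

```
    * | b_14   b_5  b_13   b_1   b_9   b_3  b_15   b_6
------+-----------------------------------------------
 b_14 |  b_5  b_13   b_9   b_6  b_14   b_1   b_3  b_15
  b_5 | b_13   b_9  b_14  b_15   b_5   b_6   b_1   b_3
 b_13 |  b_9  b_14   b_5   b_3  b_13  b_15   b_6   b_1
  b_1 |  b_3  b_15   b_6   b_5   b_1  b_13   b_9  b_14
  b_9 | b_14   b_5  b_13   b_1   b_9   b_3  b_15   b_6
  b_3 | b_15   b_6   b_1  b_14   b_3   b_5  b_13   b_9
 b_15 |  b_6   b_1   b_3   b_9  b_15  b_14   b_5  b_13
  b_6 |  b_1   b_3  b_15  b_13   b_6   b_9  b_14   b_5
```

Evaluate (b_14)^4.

b_14^1 = b_14
b_14^2 = b_14 * b_14 = b_5
b_14^3 = b_5 * b_14 = b_13
b_14^4 = b_13 * b_14 = b_9

b_9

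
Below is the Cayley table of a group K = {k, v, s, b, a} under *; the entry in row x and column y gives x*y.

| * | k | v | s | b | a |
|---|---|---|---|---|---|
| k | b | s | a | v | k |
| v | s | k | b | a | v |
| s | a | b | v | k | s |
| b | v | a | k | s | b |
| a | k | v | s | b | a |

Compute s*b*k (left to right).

b

s*b = k
k*k = b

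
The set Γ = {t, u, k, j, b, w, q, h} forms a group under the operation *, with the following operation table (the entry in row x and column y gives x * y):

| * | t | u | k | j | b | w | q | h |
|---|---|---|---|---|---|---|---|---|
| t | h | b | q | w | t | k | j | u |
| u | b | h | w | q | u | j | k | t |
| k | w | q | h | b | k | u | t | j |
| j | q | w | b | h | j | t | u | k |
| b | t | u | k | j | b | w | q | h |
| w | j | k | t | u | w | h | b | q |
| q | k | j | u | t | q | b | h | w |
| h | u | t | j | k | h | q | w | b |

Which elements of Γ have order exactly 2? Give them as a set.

{h}

Identity is b. Compute the order of each non-identity element by repeated multiplication:
  t: t → h → u → b  (order 4)
  u: u → h → t → b  (order 4)
  k: k → h → j → b  (order 4)
  j: j → h → k → b  (order 4)
  w: w → h → q → b  (order 4)
  q: q → h → w → b  (order 4)
  h: h → b  (order 2)
Elements of order 2: {h}.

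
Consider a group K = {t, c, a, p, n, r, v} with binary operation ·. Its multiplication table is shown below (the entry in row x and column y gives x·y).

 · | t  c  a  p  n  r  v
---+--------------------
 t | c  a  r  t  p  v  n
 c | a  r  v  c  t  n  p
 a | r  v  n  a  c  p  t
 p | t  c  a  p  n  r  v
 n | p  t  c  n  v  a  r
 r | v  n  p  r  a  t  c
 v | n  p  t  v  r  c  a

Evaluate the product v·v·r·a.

v·v = a
a·r = p
p·a = a

a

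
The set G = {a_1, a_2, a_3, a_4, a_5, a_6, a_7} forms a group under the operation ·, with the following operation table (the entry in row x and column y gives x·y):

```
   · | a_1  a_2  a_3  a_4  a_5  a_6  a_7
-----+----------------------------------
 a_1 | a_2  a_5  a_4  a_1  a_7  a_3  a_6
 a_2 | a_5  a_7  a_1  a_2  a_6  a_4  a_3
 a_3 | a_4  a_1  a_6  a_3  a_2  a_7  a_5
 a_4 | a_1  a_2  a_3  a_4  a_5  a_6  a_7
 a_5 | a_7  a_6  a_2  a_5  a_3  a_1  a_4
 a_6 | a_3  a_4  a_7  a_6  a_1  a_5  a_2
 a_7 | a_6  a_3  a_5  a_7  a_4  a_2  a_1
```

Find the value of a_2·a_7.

a_3

Read row a_2, column a_7: a_2·a_7 = a_3.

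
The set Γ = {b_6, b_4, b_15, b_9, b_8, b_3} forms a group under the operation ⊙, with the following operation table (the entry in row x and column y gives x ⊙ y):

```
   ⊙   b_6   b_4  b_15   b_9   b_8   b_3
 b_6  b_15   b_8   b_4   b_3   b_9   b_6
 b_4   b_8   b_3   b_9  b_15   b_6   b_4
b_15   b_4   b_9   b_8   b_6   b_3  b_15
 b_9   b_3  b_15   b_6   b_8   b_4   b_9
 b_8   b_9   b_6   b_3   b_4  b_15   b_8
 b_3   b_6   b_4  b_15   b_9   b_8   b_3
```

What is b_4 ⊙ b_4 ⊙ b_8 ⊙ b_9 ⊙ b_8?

b_4 ⊙ b_4 = b_3
b_3 ⊙ b_8 = b_8
b_8 ⊙ b_9 = b_4
b_4 ⊙ b_8 = b_6

b_6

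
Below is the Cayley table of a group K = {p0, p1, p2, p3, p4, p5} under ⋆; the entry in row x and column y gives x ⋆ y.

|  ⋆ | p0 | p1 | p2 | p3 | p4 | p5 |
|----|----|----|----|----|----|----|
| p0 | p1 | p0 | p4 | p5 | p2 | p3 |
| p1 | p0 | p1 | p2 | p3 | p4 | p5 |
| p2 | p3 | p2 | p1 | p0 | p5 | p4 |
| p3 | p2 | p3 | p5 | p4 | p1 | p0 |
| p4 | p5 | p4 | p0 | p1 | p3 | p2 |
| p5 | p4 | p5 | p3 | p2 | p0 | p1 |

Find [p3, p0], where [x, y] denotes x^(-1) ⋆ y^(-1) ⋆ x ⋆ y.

Identity is p1; from the table p3^(-1) = p4 and p0^(-1) = p0.
p4 ⋆ p0 = p5
p5 ⋆ p3 = p2
p2 ⋆ p0 = p3

p3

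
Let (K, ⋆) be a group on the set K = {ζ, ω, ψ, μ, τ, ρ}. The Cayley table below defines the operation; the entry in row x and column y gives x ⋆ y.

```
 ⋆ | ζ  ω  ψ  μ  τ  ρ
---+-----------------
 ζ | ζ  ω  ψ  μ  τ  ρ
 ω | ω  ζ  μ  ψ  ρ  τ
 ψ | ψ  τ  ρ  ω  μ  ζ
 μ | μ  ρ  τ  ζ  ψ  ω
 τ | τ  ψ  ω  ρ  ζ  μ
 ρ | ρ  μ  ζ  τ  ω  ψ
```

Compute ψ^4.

ψ

ψ^1 = ψ
ψ^2 = ψ ⋆ ψ = ρ
ψ^3 = ρ ⋆ ψ = ζ
ψ^4 = ζ ⋆ ψ = ψ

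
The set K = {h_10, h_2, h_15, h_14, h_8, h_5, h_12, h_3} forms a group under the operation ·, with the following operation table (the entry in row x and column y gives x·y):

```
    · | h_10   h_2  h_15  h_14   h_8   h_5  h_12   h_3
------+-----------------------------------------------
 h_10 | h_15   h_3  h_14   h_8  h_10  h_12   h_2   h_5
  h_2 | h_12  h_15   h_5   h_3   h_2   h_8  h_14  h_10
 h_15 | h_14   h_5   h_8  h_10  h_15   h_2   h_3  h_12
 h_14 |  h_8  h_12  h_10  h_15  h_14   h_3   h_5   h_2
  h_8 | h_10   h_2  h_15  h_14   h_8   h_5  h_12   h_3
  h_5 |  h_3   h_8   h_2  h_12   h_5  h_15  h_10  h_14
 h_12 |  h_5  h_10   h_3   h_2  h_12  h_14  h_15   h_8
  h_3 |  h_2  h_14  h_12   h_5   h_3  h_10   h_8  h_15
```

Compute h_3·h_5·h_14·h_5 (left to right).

h_3·h_5 = h_10
h_10·h_14 = h_8
h_8·h_5 = h_5
(Structurally, K here is isomorphic to the quaternion group Q_8.)

h_5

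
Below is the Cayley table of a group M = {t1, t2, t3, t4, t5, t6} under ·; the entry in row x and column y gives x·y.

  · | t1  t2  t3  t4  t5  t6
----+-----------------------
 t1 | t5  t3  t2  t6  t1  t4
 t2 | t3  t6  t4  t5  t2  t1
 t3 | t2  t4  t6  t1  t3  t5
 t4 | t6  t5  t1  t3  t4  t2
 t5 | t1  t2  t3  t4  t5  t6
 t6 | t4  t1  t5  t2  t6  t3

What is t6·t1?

t4

Read row t6, column t1: t6·t1 = t4.
(Structurally, M here is isomorphic to the cyclic group Z_6.)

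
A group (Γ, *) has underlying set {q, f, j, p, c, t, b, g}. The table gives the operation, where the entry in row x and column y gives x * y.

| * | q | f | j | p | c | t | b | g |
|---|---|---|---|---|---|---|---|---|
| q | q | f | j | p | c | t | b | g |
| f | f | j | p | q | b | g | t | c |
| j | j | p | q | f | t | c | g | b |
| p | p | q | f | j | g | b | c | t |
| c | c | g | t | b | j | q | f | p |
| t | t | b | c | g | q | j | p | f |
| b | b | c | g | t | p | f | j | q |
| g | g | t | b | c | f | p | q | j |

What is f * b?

t

Read row f, column b: f * b = t.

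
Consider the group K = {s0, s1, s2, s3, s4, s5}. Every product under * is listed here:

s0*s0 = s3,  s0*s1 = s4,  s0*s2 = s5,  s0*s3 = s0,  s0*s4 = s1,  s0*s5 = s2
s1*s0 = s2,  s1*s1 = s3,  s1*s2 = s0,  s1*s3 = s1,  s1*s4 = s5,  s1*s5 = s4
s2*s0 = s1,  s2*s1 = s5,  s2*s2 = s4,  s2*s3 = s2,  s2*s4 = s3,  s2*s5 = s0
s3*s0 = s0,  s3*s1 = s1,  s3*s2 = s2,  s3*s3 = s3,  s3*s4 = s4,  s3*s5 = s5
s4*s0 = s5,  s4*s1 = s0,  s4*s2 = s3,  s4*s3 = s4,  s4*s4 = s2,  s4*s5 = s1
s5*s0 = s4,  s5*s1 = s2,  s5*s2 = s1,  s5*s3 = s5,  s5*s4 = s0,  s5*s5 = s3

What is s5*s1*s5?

s5*s1 = s2
s2*s5 = s0
(Structurally, K here is isomorphic to the symmetric group S_3.)

s0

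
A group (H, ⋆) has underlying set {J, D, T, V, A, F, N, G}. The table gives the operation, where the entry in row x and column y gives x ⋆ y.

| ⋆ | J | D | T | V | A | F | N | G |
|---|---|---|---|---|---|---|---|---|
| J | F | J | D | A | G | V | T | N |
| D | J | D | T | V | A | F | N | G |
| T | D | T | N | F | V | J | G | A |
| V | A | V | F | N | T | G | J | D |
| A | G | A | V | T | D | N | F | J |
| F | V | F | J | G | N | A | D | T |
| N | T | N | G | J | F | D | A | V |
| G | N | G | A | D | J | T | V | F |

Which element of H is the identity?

The identity e satisfies e ⋆ x = x for all x, so its row in the table reproduces the column headers.
Row D reads: J, D, T, V, A, F, N, G — exactly the header order. So D is the identity.

D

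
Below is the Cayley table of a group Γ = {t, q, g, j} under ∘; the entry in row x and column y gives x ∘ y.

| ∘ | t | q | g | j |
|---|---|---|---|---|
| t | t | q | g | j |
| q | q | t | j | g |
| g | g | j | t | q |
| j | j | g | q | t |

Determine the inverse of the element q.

First locate the identity: row t matches the header, so t is the identity.
Scan row q for t: q ∘ q = t. Hence q^(-1) = q.

q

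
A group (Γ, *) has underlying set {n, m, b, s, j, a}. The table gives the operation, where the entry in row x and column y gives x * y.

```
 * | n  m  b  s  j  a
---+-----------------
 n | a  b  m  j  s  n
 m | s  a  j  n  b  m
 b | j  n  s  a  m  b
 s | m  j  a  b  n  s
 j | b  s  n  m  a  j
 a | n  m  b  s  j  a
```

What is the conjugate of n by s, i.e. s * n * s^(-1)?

The identity is a. In row s, the entry a sits in column b, so s^(-1) = b.
s * n = m
m * b = j

j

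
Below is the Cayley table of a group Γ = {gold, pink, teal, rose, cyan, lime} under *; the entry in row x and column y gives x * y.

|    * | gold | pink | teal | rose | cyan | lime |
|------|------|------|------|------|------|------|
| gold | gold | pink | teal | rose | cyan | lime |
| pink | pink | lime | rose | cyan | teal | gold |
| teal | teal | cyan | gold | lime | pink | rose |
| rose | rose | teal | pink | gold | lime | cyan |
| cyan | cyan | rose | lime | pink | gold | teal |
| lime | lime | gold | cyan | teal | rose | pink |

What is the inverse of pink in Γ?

First locate the identity: row gold matches the header, so gold is the identity.
Scan row pink for gold: pink * lime = gold. Hence pink^(-1) = lime.

lime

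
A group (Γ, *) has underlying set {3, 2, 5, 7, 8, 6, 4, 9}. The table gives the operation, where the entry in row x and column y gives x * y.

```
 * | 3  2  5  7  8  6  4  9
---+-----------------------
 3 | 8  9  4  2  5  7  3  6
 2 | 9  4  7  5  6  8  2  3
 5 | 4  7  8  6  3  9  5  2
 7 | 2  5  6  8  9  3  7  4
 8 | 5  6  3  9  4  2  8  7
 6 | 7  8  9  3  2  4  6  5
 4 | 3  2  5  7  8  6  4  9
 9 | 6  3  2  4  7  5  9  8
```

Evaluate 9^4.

9^1 = 9
9^2 = 9 * 9 = 8
9^3 = 8 * 9 = 7
9^4 = 7 * 9 = 4

4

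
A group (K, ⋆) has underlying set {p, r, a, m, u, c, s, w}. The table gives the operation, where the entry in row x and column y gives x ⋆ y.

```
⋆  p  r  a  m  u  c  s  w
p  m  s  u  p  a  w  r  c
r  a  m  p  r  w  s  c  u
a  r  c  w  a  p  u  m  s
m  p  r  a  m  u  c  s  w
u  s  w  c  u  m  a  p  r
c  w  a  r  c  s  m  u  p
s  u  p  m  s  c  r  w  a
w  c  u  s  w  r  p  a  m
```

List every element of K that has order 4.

Identity is m. Compute the order of each non-identity element by repeated multiplication:
  p: p → m  (order 2)
  r: r → m  (order 2)
  a: a → w → s → m  (order 4)
  u: u → m  (order 2)
  c: c → m  (order 2)
  s: s → w → a → m  (order 4)
  w: w → m  (order 2)
Elements of order 4: {a, s}.

{a, s}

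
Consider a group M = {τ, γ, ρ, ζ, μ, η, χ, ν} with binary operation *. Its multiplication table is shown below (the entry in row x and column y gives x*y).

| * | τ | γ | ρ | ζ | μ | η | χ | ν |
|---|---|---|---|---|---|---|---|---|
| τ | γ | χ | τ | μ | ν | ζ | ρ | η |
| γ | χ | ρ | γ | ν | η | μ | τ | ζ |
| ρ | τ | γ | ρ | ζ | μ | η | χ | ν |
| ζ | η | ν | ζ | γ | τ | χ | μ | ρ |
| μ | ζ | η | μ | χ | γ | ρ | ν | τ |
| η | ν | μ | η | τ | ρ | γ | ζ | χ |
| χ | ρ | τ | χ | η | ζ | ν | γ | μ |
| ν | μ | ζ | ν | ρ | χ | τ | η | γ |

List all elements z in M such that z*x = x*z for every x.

An element z is central iff its row equals its column in the table.
For χ: χ*ζ = η ≠ μ = ζ*χ, so χ ∉ Z.
Checking each element this way leaves Z(M) = {γ, ρ}.

{γ, ρ}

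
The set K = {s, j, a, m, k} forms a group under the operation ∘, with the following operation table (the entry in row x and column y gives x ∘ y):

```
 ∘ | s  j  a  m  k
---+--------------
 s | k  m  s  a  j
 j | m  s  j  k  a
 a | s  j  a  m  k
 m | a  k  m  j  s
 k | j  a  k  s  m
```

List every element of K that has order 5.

Identity is a. Compute the order of each non-identity element by repeated multiplication:
  s: s → k → j → m → a  (order 5)
  j: j → s → m → k → a  (order 5)
  m: m → j → k → s → a  (order 5)
  k: k → m → s → j → a  (order 5)
Elements of order 5: {j, k, m, s}.

{j, k, m, s}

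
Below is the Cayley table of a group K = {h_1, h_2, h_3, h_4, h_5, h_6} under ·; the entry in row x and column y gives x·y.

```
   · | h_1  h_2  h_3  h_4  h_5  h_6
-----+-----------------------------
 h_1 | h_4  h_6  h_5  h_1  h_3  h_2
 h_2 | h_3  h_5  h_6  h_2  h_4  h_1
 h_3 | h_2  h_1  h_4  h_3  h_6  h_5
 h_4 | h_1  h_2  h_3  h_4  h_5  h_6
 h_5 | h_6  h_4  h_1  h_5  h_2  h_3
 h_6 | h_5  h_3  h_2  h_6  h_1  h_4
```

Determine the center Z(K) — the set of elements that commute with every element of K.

An element z is central iff its row equals its column in the table.
For h_1: h_1·h_5 = h_3 ≠ h_6 = h_5·h_1, so h_1 ∉ Z.
Checking each element this way leaves Z(K) = {h_4}.
(Structurally, K here is isomorphic to the symmetric group S_3.)

{h_4}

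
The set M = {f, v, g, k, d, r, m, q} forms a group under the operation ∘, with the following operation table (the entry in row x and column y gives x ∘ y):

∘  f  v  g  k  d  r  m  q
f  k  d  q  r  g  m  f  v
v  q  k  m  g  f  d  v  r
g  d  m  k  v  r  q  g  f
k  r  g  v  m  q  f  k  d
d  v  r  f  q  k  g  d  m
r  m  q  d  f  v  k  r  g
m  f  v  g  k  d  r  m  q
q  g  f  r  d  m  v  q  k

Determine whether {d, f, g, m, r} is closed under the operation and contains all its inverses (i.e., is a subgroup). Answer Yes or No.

g ∘ g = k, which is not in {d, f, g, m, r}.
The subset is not closed under ∘, so it is not a subgroup.

No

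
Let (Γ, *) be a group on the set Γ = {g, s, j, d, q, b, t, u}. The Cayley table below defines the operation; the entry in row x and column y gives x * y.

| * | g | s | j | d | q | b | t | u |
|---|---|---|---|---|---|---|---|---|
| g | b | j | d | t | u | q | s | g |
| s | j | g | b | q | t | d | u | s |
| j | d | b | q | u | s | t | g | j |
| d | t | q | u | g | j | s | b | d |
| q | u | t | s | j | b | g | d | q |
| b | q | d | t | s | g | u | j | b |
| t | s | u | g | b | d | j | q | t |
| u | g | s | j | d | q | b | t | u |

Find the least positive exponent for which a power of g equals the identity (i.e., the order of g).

4

The identity element is u (its row matches the header).
g^1 = g
g^2 = g * g = b
g^3 = b * g = q
g^4 = q * g = u
The first power of g equal to the identity is g^4, so ord(g) = 4.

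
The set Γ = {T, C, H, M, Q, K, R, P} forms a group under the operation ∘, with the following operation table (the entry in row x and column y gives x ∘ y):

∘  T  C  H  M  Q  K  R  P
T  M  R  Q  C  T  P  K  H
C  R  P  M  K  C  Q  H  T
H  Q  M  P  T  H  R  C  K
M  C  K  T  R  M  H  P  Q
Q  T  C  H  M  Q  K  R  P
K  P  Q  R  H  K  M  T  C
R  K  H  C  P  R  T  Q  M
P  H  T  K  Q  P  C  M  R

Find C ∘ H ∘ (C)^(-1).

H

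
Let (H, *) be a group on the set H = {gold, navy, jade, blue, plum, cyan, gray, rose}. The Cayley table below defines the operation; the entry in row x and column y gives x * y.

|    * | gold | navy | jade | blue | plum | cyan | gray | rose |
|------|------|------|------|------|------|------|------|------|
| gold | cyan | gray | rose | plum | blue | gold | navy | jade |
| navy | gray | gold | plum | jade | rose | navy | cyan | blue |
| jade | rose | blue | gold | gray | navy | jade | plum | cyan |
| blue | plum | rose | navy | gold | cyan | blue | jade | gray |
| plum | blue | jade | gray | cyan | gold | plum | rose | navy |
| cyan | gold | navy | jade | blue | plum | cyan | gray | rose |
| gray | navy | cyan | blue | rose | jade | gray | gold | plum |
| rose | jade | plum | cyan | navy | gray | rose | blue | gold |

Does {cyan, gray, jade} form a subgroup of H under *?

gray * gray = gold, which is not in {cyan, gray, jade}.
The subset is not closed under *, so it is not a subgroup.
(Structurally, H here is isomorphic to the quaternion group Q_8.)

No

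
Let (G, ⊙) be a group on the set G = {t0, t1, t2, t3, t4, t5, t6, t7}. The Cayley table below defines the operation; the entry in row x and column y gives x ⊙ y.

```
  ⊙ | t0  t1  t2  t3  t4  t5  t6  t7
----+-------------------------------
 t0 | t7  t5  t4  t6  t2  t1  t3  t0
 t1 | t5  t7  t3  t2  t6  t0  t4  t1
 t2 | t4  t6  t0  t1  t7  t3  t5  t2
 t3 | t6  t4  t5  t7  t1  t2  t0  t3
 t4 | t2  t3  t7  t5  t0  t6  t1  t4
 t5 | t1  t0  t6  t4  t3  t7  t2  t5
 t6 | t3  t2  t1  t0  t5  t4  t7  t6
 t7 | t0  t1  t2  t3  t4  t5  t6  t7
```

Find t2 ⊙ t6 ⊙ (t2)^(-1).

t3

The identity is t7. In row t2, the entry t7 sits in column t4, so t2^(-1) = t4.
t2 ⊙ t6 = t5
t5 ⊙ t4 = t3
(Structurally, G here is isomorphic to the dihedral group D_4.)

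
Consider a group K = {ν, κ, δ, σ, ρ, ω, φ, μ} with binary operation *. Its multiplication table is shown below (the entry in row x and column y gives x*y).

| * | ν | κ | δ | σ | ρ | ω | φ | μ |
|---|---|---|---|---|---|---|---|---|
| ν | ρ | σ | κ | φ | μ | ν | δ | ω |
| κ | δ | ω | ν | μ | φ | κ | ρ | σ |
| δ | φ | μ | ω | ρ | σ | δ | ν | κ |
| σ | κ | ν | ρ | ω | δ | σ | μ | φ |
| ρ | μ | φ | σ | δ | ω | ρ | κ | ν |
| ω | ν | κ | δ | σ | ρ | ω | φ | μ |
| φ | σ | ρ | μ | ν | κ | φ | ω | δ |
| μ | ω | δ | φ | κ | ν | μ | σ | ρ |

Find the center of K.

An element z is central iff its row equals its column in the table.
For μ: μ*φ = σ ≠ δ = φ*μ, so μ ∉ Z.
Checking each element this way leaves Z(K) = {ρ, ω}.

{ρ, ω}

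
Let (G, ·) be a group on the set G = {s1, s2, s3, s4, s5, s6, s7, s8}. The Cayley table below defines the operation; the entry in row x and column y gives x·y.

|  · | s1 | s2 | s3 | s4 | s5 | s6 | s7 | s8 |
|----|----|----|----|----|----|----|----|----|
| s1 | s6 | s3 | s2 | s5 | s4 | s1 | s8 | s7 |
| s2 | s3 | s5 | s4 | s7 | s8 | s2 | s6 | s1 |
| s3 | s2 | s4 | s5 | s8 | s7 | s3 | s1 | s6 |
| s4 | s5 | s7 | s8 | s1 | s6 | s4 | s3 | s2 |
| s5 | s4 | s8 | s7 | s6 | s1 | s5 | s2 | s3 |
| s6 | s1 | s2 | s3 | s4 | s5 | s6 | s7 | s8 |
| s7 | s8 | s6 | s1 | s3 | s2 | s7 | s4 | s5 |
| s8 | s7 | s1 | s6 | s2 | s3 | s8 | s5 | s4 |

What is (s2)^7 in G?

s2^1 = s2
s2^2 = s2·s2 = s5
s2^3 = s5·s2 = s8
s2^4 = s8·s2 = s1
s2^5 = s1·s2 = s3
s2^6 = s3·s2 = s4
s2^7 = s4·s2 = s7

s7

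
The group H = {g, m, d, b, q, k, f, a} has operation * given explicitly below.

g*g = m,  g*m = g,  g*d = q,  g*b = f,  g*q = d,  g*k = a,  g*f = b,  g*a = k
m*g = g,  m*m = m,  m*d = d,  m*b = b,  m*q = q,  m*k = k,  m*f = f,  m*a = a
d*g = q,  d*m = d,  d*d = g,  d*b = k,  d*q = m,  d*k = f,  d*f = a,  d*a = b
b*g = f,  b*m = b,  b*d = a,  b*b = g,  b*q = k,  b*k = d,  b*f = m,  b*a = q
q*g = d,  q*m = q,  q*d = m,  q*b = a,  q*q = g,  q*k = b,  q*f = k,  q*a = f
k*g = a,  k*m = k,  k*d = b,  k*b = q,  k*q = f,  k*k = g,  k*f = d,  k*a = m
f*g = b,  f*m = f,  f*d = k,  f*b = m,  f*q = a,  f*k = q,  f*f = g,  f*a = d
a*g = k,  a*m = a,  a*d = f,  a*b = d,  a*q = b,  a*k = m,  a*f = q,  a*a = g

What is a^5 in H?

a

a^1 = a
a^2 = a*a = g
a^3 = g*a = k
a^4 = k*a = m
a^5 = m*a = a
(Structurally, H here is isomorphic to the quaternion group Q_8.)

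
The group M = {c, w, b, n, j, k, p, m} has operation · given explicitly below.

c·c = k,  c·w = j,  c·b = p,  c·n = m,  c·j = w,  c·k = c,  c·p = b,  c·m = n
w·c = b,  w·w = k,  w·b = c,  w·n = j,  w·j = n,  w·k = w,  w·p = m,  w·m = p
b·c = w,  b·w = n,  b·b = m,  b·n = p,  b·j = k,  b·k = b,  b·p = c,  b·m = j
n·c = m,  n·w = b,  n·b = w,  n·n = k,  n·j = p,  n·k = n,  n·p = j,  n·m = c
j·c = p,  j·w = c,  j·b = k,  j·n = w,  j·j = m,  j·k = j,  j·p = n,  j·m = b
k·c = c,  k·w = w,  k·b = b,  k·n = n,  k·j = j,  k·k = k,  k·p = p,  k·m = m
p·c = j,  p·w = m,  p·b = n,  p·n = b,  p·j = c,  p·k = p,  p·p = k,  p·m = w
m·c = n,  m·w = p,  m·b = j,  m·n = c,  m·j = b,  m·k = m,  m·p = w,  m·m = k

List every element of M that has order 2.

Identity is k. Compute the order of each non-identity element by repeated multiplication:
  c: c → k  (order 2)
  w: w → k  (order 2)
  b: b → m → j → k  (order 4)
  n: n → k  (order 2)
  j: j → m → b → k  (order 4)
  p: p → k  (order 2)
  m: m → k  (order 2)
Elements of order 2: {c, m, n, p, w}.

{c, m, n, p, w}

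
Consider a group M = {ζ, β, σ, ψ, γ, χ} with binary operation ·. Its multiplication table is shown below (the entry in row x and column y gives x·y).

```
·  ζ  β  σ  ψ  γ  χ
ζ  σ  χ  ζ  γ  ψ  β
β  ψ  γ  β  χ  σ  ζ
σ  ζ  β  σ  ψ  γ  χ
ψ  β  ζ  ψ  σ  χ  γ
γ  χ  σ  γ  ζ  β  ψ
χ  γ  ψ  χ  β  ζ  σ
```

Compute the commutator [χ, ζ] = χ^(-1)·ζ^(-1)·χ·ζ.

Identity is σ; from the table χ^(-1) = χ and ζ^(-1) = ζ.
χ·ζ = γ
γ·χ = ψ
ψ·ζ = β
(Structurally, M here is isomorphic to the symmetric group S_3.)

β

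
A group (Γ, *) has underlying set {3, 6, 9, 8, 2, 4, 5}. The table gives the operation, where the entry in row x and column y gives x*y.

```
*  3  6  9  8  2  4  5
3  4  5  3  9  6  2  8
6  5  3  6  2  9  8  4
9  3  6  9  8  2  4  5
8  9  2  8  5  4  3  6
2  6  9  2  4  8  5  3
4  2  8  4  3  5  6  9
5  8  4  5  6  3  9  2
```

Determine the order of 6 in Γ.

The identity element is 9 (its row matches the header).
6^1 = 6
6^2 = 6*6 = 3
6^3 = 3*6 = 5
6^4 = 5*6 = 4
6^5 = 4*6 = 8
6^6 = 8*6 = 2
6^7 = 2*6 = 9
The first power of 6 equal to the identity is 6^7, so ord(6) = 7.

7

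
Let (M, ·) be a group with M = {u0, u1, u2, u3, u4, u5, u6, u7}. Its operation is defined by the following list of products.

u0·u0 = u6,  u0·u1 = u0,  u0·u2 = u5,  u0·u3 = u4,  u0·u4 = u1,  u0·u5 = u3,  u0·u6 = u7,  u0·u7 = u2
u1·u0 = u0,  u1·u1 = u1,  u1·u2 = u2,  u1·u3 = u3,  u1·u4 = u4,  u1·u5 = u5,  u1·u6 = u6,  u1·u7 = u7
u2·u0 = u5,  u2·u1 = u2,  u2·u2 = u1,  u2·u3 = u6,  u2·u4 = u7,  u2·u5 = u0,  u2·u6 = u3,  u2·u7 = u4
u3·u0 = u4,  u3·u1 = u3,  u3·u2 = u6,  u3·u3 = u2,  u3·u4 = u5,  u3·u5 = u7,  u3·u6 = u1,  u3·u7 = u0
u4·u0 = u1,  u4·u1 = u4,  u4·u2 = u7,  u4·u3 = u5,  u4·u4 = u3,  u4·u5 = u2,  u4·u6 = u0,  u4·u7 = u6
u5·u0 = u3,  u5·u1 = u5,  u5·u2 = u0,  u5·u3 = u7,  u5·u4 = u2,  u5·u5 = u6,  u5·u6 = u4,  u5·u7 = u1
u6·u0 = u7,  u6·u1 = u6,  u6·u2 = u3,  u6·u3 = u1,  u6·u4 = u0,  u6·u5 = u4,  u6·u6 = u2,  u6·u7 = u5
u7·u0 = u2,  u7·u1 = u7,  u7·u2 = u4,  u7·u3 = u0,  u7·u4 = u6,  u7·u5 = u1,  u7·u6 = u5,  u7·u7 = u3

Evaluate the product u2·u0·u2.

u2·u0 = u5
u5·u2 = u0

u0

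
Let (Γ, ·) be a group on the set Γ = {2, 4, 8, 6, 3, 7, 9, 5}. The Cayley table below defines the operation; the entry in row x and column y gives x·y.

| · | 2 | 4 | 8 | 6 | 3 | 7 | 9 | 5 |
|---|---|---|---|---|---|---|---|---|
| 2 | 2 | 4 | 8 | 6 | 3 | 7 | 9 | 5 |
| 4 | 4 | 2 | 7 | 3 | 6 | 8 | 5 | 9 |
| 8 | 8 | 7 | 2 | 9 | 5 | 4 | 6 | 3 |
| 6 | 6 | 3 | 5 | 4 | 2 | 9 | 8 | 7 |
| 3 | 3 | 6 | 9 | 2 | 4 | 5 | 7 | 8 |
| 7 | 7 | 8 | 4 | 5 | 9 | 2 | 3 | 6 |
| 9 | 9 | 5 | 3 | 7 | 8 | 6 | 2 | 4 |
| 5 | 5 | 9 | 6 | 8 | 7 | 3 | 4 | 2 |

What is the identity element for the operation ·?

The identity e satisfies e·x = x for all x, so its row in the table reproduces the column headers.
Row 2 reads: 2, 4, 8, 6, 3, 7, 9, 5 — exactly the header order. So 2 is the identity.

2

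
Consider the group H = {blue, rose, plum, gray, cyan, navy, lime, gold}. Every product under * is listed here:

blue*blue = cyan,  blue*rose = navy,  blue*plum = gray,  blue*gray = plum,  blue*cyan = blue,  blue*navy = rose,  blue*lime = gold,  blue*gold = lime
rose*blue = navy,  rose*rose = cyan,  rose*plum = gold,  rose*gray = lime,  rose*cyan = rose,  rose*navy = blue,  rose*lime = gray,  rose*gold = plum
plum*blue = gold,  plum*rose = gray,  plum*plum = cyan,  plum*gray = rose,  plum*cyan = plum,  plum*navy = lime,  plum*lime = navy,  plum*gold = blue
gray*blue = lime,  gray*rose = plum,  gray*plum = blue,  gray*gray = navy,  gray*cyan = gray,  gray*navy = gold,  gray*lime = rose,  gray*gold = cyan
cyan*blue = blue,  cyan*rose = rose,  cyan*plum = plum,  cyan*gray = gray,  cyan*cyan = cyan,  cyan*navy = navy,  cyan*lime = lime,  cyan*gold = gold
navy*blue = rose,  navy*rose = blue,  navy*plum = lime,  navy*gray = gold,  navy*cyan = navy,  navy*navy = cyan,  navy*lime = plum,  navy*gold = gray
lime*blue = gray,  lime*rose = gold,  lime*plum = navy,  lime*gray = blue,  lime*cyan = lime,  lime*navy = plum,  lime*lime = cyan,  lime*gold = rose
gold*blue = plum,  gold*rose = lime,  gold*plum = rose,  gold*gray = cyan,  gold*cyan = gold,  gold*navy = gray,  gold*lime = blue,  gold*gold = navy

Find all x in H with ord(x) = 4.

Identity is cyan. Compute the order of each non-identity element by repeated multiplication:
  blue: blue → cyan  (order 2)
  rose: rose → cyan  (order 2)
  plum: plum → cyan  (order 2)
  gray: gray → navy → gold → cyan  (order 4)
  navy: navy → cyan  (order 2)
  lime: lime → cyan  (order 2)
  gold: gold → navy → gray → cyan  (order 4)
Elements of order 4: {gold, gray}.

{gold, gray}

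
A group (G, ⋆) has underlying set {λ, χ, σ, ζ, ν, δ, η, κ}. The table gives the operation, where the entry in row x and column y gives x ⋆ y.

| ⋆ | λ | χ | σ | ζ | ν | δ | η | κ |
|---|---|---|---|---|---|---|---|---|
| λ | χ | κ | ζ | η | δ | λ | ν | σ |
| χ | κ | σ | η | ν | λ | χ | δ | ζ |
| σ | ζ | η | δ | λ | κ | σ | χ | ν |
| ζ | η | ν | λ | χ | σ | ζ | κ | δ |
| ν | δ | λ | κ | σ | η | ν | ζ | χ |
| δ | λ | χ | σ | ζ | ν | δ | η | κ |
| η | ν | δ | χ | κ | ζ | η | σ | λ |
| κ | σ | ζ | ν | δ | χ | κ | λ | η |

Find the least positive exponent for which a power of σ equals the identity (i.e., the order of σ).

The identity element is δ (its row matches the header).
σ^1 = σ
σ^2 = σ ⋆ σ = δ
The first power of σ equal to the identity is σ^2, so ord(σ) = 2.

2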